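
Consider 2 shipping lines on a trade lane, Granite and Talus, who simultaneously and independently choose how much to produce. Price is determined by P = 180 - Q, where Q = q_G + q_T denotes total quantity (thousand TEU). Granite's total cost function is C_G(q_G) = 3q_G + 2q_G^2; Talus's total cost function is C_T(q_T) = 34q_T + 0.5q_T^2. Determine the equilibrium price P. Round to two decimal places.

116.24

Granite's profit: π_G = (180 - Q)q_G - (3q_G + 2q_G²). Setting ∂π_G/∂q_G = 0: 177 - 6q_G - (q_T) = 0.
Talus's profit: π_T = (180 - Q)q_T - (34q_T + (1/2)q_T²). Setting ∂π_T/∂q_T = 0: 146 - 3q_T - (q_G) = 0.
So q_G = (177 - q_T)/6 and q_T = (146 - q_G)/3.
Substituting one into the other gives q_G = 385/17 and q_T = 699/17.
Total output Q = 1084/17, so price P = 180 - 1084/17 = 1976/17.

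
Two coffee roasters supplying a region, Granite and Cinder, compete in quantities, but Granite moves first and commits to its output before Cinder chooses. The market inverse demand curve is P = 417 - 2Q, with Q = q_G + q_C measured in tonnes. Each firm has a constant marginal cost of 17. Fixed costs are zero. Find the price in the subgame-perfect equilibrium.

Solve by backward induction. Given q_G, the follower Cinder maximises π_C = (417 - 2q_G - 2q_C)q_C - 17q_C.
Setting the follower's marginal profit to zero, 400 - 2q_G - 4q_C = 0, i.e. q_C = (400 - 2q_G)/4.
The leader anticipates this reaction. Substituting into P = 417 - 2Q gives P = 217 - q_G, so π_G = (217 - q_G)q_G - 17q_G.
Maximising: ∂π_G/∂q_G = 200 - 2q_G = 0, giving q_G = 100.
Then q_C = (400 - 2·100)/4 = 50.
Total output Q = 150, so price P = 417 - 2·150 = 117.

117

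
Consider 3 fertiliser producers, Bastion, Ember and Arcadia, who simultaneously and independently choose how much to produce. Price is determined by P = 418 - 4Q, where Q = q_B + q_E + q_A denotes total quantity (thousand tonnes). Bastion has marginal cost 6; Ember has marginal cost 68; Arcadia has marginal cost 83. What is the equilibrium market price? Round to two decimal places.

143.75

Bastion's profit: π_B = (418 - 4Q)q_B - (6q_B). Setting ∂π_B/∂q_B = 0: 412 - 8q_B - 4(q_E + q_A) = 0.
Ember's first-order condition: 350 - 8q_E - 4(q_B + q_A) = 0.
Arcadia's first-order condition: 335 - 8q_A - 4(q_B + q_E) = 0.
Adding the 3 first-order conditions: 1097 − 16Q = 0, so Q = 1097/16.
Back-substituting: q_B = (412 − 1097/4)/4 = 551/16, q_E = (350 − 1097/4)/4 = 303/16, q_A = (335 − 1097/4)/4 = 243/16.
Total output Q = 1097/16, so price P = 418 - 4·(1097/16) = 575/4.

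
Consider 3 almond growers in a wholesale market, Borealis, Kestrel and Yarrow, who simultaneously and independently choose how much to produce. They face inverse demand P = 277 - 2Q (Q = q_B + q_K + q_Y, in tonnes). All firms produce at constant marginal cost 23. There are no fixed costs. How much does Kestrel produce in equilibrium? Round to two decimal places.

A representative firm's profit is π_i = q_i(277 - 2Q) - 23q_i.
Setting ∂π_i/∂q_i = 0 with rivals' quantities fixed: 254 - 4q_i - 2·Σ_{j≠i} q_j = 0.
With identical firms every q_j equals q_i, so Σ_{j≠i} q_j = 2q_i and 254 = 8q_i, giving q_i = 127/4.

31.75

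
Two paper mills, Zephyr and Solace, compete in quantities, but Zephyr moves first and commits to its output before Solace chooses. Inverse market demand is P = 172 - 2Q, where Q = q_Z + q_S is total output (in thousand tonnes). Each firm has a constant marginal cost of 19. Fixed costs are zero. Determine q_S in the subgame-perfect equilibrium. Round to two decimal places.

The follower Solace best-responds to any q_Z: π_S = (172 - 2Q)q_S - 19q_S.
Setting the follower's marginal profit to zero, 153 - 2q_Z - 4q_S = 0, i.e. q_S = (153 - 2q_Z)/4.
The leader anticipates this reaction. Substituting into P = 172 - 2Q gives P = 191/2 - q_Z, so π_Z = (191/2 - q_Z)q_Z - 19q_Z.
The leader's first-order condition 153/2 - 2q_Z = 0 yields q_Z = 153/4.
Then q_S = (153 - 2·(153/4))/4 = 153/8.

19.13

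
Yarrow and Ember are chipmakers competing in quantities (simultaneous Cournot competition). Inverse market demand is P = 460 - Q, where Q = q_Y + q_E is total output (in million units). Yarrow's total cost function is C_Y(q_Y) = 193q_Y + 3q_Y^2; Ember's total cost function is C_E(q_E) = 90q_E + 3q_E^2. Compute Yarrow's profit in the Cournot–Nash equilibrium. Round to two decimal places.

Yarrow's profit: π_Y = (460 - Q)q_Y - (193q_Y + 3q_Y²). Setting ∂π_Y/∂q_Y = 0: 267 - 8q_Y - (q_E) = 0.
Ember's first-order condition: 370 - 8q_E - (q_Y) = 0.
Best responses: q_Y = (267 - q_E)/8, q_E = (370 - q_Y)/8.
Solving the pair: q_Y = 1766/63, q_E = 42.7460.
Price P = 460 - 637/9 = 389.2222.
Yarrow's profit: 389.2222·(1766/63) - 193·(1766/63) - 3(1766/63)² = 3143.1151.

3143.12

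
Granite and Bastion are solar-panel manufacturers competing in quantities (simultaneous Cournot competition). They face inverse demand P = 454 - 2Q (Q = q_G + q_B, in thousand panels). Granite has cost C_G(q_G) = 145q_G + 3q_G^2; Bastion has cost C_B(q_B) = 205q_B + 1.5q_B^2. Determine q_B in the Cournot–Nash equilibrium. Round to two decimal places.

Granite's profit: π_G = (454 - 2Q)q_G - (145q_G + 3q_G²). Setting ∂π_G/∂q_G = 0: 309 - 10q_G - 2(q_B) = 0.
Bastion's first-order condition: 249 - 7q_B - 2(q_G) = 0.
Best responses: q_G = (309 - 2q_B)/10, q_B = (249 - 2q_G)/7.
Substituting one into the other gives q_G = 555/22 and q_B = 312/11.

28.36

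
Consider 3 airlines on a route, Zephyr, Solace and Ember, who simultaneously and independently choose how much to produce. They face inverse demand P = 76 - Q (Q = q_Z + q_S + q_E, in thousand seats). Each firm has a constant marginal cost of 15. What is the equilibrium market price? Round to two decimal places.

30.25

A representative firm's profit is π_i = q_i(76 - Q) - 15q_i.
First-order condition (treating rivals' output as given): 61 - 2q_i - Σ_{j≠i} q_j = 0.
With identical firms every q_j equals q_i, so Σ_{j≠i} q_j = 2q_i and 61 = 4q_i, giving q_i = 61/4.
Total output Q = 183/4, so price P = 76 - 183/4 = 121/4.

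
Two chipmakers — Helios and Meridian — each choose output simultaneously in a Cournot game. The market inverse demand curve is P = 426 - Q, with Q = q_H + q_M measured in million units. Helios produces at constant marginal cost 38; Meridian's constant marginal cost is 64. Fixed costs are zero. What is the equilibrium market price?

176

Helios's profit: π_H = (426 - Q)q_H - (38q_H). Setting ∂π_H/∂q_H = 0: 388 - 2q_H - (q_M) = 0.
Meridian's first-order condition: 362 - 2q_M - (q_H) = 0.
Rearranging gives the reaction functions q_H = (388 - q_M)/2 and q_M = (362 - q_H)/2.
Solving the pair: q_H = 138, q_M = 112.
Total output Q = 250, so price P = 426 - 250 = 176.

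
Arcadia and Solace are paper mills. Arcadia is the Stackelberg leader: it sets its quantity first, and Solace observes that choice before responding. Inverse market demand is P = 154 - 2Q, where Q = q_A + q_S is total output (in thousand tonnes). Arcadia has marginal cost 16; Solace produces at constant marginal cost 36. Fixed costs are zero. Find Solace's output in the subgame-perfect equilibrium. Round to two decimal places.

9.75

The follower Solace best-responds to any q_A: π_S = (154 - 2Q)q_S - 36q_S.
Setting the follower's marginal profit to zero, 118 - 2q_A - 4q_S = 0, i.e. q_S = (118 - 2q_A)/4.
Arcadia substitutes q_S(q_A) into its own profit: π_A = q_A(154 - 2q_A - (118 - 2q_A)/2) - 16q_A = (95 - q_A)q_A - 16q_A.
Leader FOC: 79 - 2q_A = 0, so q_A = 79/2.
Then q_S = (118 - 2·(79/2))/4 = 39/4.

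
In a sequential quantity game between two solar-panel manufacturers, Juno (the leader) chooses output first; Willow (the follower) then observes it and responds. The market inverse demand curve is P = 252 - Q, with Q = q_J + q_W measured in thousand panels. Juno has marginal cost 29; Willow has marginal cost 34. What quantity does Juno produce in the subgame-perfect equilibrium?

Solve by backward induction. Given q_J, the follower Willow maximises π_W = (252 - q_J - q_W)q_W - 34q_W.
Setting the follower's marginal profit to zero, 218 - q_J - 2q_W = 0, i.e. q_W = (218 - q_J)/2.
The leader anticipates this reaction. Substituting into P = 252 - Q gives P = 143 - (1/2)q_J, so π_J = (143 - (1/2)q_J)q_J - 29q_J.
The leader's first-order condition 114 - q_J = 0 yields q_J = 114.
Then q_W = (218 - 114)/2 = 52.

114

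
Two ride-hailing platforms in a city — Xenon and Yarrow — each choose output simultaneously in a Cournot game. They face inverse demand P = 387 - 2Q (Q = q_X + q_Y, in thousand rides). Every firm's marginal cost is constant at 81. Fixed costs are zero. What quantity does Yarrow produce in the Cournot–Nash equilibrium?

Each firm earns π_i = (387 - 2Q)q_i - 81q_i.
First-order condition (treating rivals' output as given): 306 - 4q_i - 2q_j = 0.
With identical firms every q_j equals q_i, so q_j = q_i and 306 = 6q_i, giving q_i = 51.

51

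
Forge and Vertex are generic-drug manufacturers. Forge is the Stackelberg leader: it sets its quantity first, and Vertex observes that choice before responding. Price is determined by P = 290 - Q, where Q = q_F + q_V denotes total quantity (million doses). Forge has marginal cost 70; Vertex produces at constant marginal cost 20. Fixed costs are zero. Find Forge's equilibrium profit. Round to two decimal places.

The follower Vertex best-responds to any q_F: π_V = (290 - Q)q_V - 20q_V.
Setting the follower's marginal profit to zero, 270 - q_F - 2q_V = 0, i.e. q_V = (270 - q_F)/2.
Forge substitutes q_V(q_F) into its own profit: π_F = q_F(290 - q_F - (270 - q_F)/2) - 70q_F = (155 - (1/2)q_F)q_F - 70q_F.
Leader FOC: 85 - q_F = 0, so q_F = 85.
Then q_V = (270 - 85)/2 = 185/2.
Price P = 290 - 355/2 = 225/2.
Forge's profit: (225/2 - 70)·85 = 3612.5000.

3612.50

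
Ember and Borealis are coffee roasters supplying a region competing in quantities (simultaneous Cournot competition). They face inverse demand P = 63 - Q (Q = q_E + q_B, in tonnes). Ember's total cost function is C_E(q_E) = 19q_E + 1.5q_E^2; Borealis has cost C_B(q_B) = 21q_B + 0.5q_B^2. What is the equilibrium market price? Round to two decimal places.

Ember's profit: π_E = (63 - Q)q_E - (19q_E + (3/2)q_E²). Setting ∂π_E/∂q_E = 0: 44 - 5q_E - (q_B) = 0.
Borealis's profit: π_B = (63 - Q)q_B - (21q_B + (1/2)q_B²). Setting ∂π_B/∂q_B = 0: 42 - 3q_B - (q_E) = 0.
Rearranging gives the reaction functions q_E = (44 - q_B)/5 and q_B = (42 - q_E)/3.
Solving the pair: q_E = 45/7, q_B = 83/7.
Total output Q = 128/7, so price P = 63 - 128/7 = 313/7.

44.71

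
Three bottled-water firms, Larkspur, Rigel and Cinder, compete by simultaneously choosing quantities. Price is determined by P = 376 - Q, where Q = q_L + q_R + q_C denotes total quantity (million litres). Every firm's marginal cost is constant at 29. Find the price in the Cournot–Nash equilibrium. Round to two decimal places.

Each firm earns π_i = (376 - Q)q_i - 29q_i.
First-order condition (treating rivals' output as given): 347 - 2q_i - Σ_{j≠i} q_j = 0.
By symmetry each firm produces the same amount; substituting Σ_{j≠i} q_j = 2q_i yields q_i = 347/4.
Total output Q = 1041/4, so price P = 376 - 1041/4 = 463/4.

115.75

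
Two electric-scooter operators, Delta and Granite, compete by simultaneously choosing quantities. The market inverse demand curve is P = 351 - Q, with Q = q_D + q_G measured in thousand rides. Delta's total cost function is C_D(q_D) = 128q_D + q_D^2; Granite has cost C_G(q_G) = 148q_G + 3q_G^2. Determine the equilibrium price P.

281

Delta's profit: π_D = (351 - Q)q_D - (128q_D + q_D²). Setting ∂π_D/∂q_D = 0: 223 - 4q_D - (q_G) = 0.
Granite's first-order condition: 203 - 8q_G - (q_D) = 0.
Rearranging gives the reaction functions q_D = (223 - q_G)/4 and q_G = (203 - q_D)/8.
Substituting one into the other gives q_D = 51 and q_G = 19.
Total output Q = 70, so price P = 351 - 70 = 281.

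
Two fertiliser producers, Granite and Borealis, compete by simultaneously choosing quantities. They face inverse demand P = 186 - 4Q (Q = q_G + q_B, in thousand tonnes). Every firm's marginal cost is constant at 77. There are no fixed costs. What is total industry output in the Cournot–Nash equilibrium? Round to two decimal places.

18.17

A representative firm's profit is π_i = q_i(186 - 4Q) - 77q_i.
First-order condition (treating rivals' output as given): 109 - 8q_i - 4q_j = 0.
By symmetry each firm produces the same amount; substituting q_j = q_i yields q_i = 109/12.
Total output Q = 109/12 + 109/12 = 109/6.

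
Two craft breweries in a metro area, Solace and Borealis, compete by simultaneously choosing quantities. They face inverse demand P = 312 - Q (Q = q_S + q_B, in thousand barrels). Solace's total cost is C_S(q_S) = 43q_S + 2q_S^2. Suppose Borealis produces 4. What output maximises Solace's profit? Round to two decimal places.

44.17

With the rival's output fixed at 4, Solace's profit is π_S = (312 - 4 - q_S)q_S - (43q_S + 2q_S²) = (308 - q_S)q_S - (43q_S + 2q_S²).
∂π_S/∂q_S = 265 - 6q_S = 0, so q_S = 265/6.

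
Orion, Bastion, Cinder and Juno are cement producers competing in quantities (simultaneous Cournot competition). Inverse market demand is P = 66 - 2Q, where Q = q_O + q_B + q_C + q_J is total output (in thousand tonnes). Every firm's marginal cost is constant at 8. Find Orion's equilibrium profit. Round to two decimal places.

A representative firm's profit is π_i = q_i(66 - 2Q) - 8q_i.
First-order condition (treating rivals' output as given): 58 - 4q_i - 2·Σ_{j≠i} q_j = 0.
By symmetry each firm produces the same amount; substituting Σ_{j≠i} q_j = 3q_i yields q_i = 58/10 = 29/5.
Price P = 66 - 2·(116/5) = 98/5.
Orion's profit: (98/5 - 8)·(29/5) = 1682/25.

67.28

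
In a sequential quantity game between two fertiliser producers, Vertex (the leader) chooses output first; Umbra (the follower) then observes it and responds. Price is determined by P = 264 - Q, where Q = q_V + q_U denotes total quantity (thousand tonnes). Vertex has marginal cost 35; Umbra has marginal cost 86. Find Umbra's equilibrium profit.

361

Solve by backward induction. Given q_V, the follower Umbra maximises π_U = (264 - q_V - q_U)q_U - 86q_U.
Setting the follower's marginal profit to zero, 178 - q_V - 2q_U = 0, i.e. q_U = (178 - q_V)/2.
The leader anticipates this reaction. Substituting into P = 264 - Q gives P = 175 - (1/2)q_V, so π_V = (175 - (1/2)q_V)q_V - 35q_V.
The leader's first-order condition 140 - q_V = 0 yields q_V = 140.
Then q_U = (178 - 140)/2 = 19.
Price P = 264 - 159 = 105.
Umbra's profit: (105 - 86)·19 = 361.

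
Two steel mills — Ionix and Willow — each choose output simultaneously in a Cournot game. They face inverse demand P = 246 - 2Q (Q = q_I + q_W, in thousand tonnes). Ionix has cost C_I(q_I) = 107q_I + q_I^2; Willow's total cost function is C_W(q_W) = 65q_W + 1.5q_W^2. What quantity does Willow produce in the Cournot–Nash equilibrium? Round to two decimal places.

21.26

Ionix's profit: π_I = (246 - 2Q)q_I - (107q_I + q_I²). Setting ∂π_I/∂q_I = 0: 139 - 6q_I - 2(q_W) = 0.
Willow's first-order condition: 181 - 7q_W - 2(q_I) = 0.
Best responses: q_I = (139 - 2q_W)/6, q_W = (181 - 2q_I)/7.
Solving the pair: q_I = 611/38, q_W = 404/19.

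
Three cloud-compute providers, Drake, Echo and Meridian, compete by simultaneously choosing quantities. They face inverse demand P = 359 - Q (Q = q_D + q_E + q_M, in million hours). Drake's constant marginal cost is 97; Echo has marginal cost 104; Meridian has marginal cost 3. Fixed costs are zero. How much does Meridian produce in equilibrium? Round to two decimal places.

137.75

Drake's profit: π_D = (359 - Q)q_D - (97q_D). Setting ∂π_D/∂q_D = 0: 262 - 2q_D - (q_E + q_M) = 0.
Echo's profit: π_E = (359 - Q)q_E - (104q_E). Setting ∂π_E/∂q_E = 0: 255 - 2q_E - (q_D + q_M) = 0.
Meridian's profit: π_M = (359 - Q)q_M - (3q_M). Setting ∂π_M/∂q_M = 0: 356 - 2q_M - (q_D + q_E) = 0.
Summing all 3 equations gives 873 − 4Q = 0, hence Q = 873/4.
Back-substituting: q_D = (262 − 873/4) = 175/4, q_E = (255 − 873/4) = 147/4, q_M = (356 − 873/4) = 551/4.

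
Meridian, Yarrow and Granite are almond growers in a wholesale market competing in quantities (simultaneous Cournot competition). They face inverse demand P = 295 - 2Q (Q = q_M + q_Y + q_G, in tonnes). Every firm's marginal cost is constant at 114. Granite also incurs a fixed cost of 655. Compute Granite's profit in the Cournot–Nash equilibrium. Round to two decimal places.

368.78

A representative firm's profit is π_i = q_i(295 - 2Q) - 114q_i.
First-order condition (treating rivals' output as given): 181 - 4q_i - 2·Σ_{j≠i} q_j = 0.
With identical firms every q_j equals q_i, so Σ_{j≠i} q_j = 2q_i and 181 = 8q_i, giving q_i = 181/8.
Price P = 295 - 2·(543/8) = 637/4.
Granite's profit: (637/4 - 114)·(181/8) - 655 = 368.7813.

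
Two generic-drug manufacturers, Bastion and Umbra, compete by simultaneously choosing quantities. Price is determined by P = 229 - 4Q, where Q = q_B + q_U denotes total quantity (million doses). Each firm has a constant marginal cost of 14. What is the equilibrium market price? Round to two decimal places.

85.67

A representative firm's profit is π_i = q_i(229 - 4Q) - 14q_i.
First-order condition (treating rivals' output as given): 215 - 8q_i - 4q_j = 0.
By symmetry each firm produces the same amount; substituting q_j = q_i yields q_i = 215/12.
Total output Q = 215/6, so price P = 229 - 4·(215/6) = 257/3.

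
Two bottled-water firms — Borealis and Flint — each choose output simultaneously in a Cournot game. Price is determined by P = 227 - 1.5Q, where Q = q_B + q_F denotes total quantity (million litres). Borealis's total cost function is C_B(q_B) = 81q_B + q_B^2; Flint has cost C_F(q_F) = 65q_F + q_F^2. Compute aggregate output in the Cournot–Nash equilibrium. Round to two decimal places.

Borealis's profit: π_B = (227 - 1.5Q)q_B - (81q_B + q_B²). Setting ∂π_B/∂q_B = 0: 146 - 5q_B - (3/2)(q_F) = 0.
Flint's profit: π_F = (227 - 1.5Q)q_F - (65q_F + q_F²). Setting ∂π_F/∂q_F = 0: 162 - 5q_F - (3/2)(q_B) = 0.
Rearranging gives the reaction functions q_B = (146 - (3/2)q_F)/5 and q_F = (162 - (3/2)q_B)/5.
Substituting one into the other gives q_B = 1948/91 and q_F = 25.9780.
Total output Q = 1948/91 + 25.9780 = 616/13.

47.38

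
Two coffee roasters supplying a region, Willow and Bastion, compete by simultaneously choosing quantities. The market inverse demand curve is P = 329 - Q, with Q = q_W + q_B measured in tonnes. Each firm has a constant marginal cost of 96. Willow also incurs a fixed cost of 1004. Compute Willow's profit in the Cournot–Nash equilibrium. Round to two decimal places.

5028.11

Each firm earns π_i = (329 - Q)q_i - 96q_i.
Setting ∂π_i/∂q_i = 0 with rivals' quantities fixed: 233 - 2q_i - q_j = 0.
With identical firms every q_j equals q_i, so q_j = q_i and 233 = 3q_i, giving q_i = 233/3.
Price P = 329 - 466/3 = 521/3.
Willow's profit: (521/3 - 96)·(233/3) - 1004 = 5028.1111.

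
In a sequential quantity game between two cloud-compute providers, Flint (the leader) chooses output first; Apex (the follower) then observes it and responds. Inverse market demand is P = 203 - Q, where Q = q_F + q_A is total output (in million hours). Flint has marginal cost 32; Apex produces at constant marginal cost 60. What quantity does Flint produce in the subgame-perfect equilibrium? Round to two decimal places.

99.50

Solve by backward induction. Given q_F, the follower Apex maximises π_A = (203 - q_F - q_A)q_A - 60q_A.
Setting the follower's marginal profit to zero, 143 - q_F - 2q_A = 0, i.e. q_A = (143 - q_F)/2.
The leader anticipates this reaction. Substituting into P = 203 - Q gives P = 263/2 - (1/2)q_F, so π_F = (263/2 - (1/2)q_F)q_F - 32q_F.
Leader FOC: 199/2 - q_F = 0, so q_F = 199/2.
Then q_A = (143 - 199/2)/2 = 87/4.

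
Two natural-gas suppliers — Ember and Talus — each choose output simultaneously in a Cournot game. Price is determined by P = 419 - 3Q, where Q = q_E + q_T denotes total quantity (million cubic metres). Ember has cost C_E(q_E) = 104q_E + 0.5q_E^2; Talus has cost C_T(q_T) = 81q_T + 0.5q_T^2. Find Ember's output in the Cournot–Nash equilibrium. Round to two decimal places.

Ember's profit: π_E = (419 - 3Q)q_E - (104q_E + (1/2)q_E²). Setting ∂π_E/∂q_E = 0: 315 - 7q_E - 3(q_T) = 0.
Talus's profit: π_T = (419 - 3Q)q_T - (81q_T + (1/2)q_T²). Setting ∂π_T/∂q_T = 0: 338 - 7q_T - 3(q_E) = 0.
Rearranging gives the reaction functions q_E = (315 - 3q_T)/7 and q_T = (338 - 3q_E)/7.
Solving the pair: q_E = 1191/40, q_T = 1421/40.

29.78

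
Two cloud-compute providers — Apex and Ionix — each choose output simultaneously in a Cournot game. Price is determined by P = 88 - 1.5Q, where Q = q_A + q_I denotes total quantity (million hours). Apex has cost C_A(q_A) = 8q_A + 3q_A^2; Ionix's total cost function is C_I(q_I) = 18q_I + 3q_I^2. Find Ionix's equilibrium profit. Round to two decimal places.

Apex's profit: π_A = (88 - 1.5Q)q_A - (8q_A + 3q_A²). Setting ∂π_A/∂q_A = 0: 80 - 9q_A - (3/2)(q_I) = 0.
Ionix's profit: π_I = (88 - 1.5Q)q_I - (18q_I + 3q_I²). Setting ∂π_I/∂q_I = 0: 70 - 9q_I - (3/2)(q_A) = 0.
Rearranging gives the reaction functions q_A = (80 - (3/2)q_I)/9 and q_I = (70 - (3/2)q_A)/9.
Solving the pair: q_A = 164/21, q_I = 136/21.
Price P = 88 - (3/2)·(100/7) = 466/7.
Ionix's profit: (466/7)·(136/21) - 18·(136/21) - 3(136/21)² = 188.7347.

188.73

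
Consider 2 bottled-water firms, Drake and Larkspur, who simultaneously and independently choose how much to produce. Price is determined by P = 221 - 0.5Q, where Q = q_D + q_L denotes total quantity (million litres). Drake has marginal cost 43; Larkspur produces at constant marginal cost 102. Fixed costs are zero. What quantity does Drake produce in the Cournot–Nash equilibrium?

158

Drake's profit: π_D = (221 - 0.5Q)q_D - (43q_D). Setting ∂π_D/∂q_D = 0: 178 - q_D - (1/2)(q_L) = 0.
Larkspur's first-order condition: 119 - q_L - (1/2)(q_D) = 0.
Rearranging gives the reaction functions q_D = (178 - (1/2)q_L) and q_L = (119 - (1/2)q_D).
Solving the pair: q_D = 158, q_L = 40.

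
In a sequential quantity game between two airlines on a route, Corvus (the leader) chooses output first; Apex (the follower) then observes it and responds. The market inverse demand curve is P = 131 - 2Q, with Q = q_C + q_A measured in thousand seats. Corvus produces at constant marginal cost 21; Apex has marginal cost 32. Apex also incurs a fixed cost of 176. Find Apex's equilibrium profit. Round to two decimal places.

Solve by backward induction. Given q_C, the follower Apex maximises π_A = (131 - 2q_C - 2q_A)q_A - 32q_A.
∂π_A/∂q_A = 99 - 2q_C - 4q_A = 0 gives the reaction function q_A = (99 - 2q_C)/4.
Corvus substitutes q_A(q_C) into its own profit: π_C = q_C(131 - 2q_C - (99 - 2q_C)/2) - 21q_C = (163/2 - q_C)q_C - 21q_C.
Maximising: ∂π_C/∂q_C = 121/2 - 2q_C = 0, giving q_C = 121/4.
Then q_A = (99 - 2·(121/4))/4 = 77/8.
Price P = 131 - 2·(319/8) = 205/4.
Apex's profit: (205/4 - 32)·(77/8) - 176 = 297/32.

9.28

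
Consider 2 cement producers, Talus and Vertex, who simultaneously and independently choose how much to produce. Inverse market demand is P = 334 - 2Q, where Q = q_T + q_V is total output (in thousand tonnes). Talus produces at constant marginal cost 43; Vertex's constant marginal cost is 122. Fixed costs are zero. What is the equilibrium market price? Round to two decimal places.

166.33

Talus's profit: π_T = (334 - 2Q)q_T - (43q_T). Setting ∂π_T/∂q_T = 0: 291 - 4q_T - 2(q_V) = 0.
Vertex's first-order condition: 212 - 4q_V - 2(q_T) = 0.
Rearranging gives the reaction functions q_T = (291 - 2q_V)/4 and q_V = (212 - 2q_T)/4.
Substituting one into the other gives q_T = 185/3 and q_V = 133/6.
Total output Q = 503/6, so price P = 334 - 2·(503/6) = 499/3.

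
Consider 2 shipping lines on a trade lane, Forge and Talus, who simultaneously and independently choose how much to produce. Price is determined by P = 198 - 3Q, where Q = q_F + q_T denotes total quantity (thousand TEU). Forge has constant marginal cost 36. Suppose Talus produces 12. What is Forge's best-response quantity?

21

With the rival's output fixed at 12, Forge's profit is π_F = (198 - 3·12 - 3q_F)q_F - (36q_F) = (162 - 3q_F)q_F - (36q_F).
∂π_F/∂q_F = 126 - 6q_F = 0, so q_F = 21.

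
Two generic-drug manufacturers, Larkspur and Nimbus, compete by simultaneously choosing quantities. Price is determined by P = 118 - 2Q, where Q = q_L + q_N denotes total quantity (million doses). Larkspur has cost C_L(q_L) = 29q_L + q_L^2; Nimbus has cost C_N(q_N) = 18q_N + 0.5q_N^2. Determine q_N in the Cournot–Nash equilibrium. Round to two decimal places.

Larkspur's profit: π_L = (118 - 2Q)q_L - (29q_L + q_L²). Setting ∂π_L/∂q_L = 0: 89 - 6q_L - 2(q_N) = 0.
Nimbus's first-order condition: 100 - 5q_N - 2(q_L) = 0.
So q_L = (89 - 2q_N)/6 and q_N = (100 - 2q_L)/5.
Solving the pair: q_L = 245/26, q_N = 211/13.

16.23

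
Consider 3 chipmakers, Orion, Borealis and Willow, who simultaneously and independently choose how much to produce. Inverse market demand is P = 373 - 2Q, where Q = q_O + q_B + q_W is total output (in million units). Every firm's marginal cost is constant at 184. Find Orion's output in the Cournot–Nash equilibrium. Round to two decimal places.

23.63

A representative firm's profit is π_i = q_i(373 - 2Q) - 184q_i.
First-order condition (treating rivals' output as given): 189 - 4q_i - 2·Σ_{j≠i} q_j = 0.
By symmetry each firm produces the same amount; substituting Σ_{j≠i} q_j = 2q_i yields q_i = 189/8.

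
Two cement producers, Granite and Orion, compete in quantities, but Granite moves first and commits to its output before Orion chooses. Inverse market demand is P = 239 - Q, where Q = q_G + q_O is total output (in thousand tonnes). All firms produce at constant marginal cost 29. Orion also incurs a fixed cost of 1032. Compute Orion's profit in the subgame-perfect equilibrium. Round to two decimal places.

The follower Orion best-responds to any q_G: π_O = (239 - Q)q_O - 29q_O.
∂π_O/∂q_O = 210 - q_G - 2q_O = 0 gives the reaction function q_O = (210 - q_G)/2.
The leader anticipates this reaction. Substituting into P = 239 - Q gives P = 134 - (1/2)q_G, so π_G = (134 - (1/2)q_G)q_G - 29q_G.
Leader FOC: 105 - q_G = 0, so q_G = 105.
Then q_O = (210 - 105)/2 = 105/2.
Price P = 239 - 315/2 = 163/2.
Orion's profit: (163/2 - 29)·(105/2) - 1032 = 1724.2500.

1724.25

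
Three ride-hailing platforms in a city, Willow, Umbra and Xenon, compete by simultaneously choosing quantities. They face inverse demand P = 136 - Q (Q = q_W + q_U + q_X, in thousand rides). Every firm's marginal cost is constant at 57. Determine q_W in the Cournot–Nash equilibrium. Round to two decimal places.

19.75

Each firm earns π_i = (136 - Q)q_i - 57q_i.
First-order condition (treating rivals' output as given): 79 - 2q_i - Σ_{j≠i} q_j = 0.
By symmetry each firm produces the same amount; substituting Σ_{j≠i} q_j = 2q_i yields q_i = 79/4.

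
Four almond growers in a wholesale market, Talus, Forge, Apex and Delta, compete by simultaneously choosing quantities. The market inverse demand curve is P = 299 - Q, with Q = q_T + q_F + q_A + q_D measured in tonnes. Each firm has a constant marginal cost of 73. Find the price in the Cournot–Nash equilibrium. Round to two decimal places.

118.20

A representative firm's profit is π_i = q_i(299 - Q) - 73q_i.
Setting ∂π_i/∂q_i = 0 with rivals' quantities fixed: 226 - 2q_i - Σ_{j≠i} q_j = 0.
By symmetry each firm produces the same amount; substituting Σ_{j≠i} q_j = 3q_i yields q_i = 226/5.
Total output Q = 904/5, so price P = 299 - 904/5 = 591/5.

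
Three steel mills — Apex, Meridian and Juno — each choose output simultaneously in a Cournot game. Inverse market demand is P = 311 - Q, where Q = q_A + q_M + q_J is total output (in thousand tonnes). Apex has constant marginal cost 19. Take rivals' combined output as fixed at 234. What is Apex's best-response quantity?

29

With rivals' combined output fixed at 234, Apex's profit is π_A = (311 - 234 - q_A)q_A - (19q_A) = (77 - q_A)q_A - (19q_A).
∂π_A/∂q_A = 58 - 2q_A = 0, so q_A = 29.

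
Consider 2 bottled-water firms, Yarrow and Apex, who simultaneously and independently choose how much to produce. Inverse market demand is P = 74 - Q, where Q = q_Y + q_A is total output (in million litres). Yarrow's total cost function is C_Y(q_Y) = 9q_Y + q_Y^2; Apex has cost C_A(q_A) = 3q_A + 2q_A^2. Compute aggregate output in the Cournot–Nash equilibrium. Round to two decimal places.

23.39

Yarrow's profit: π_Y = (74 - Q)q_Y - (9q_Y + q_Y²). Setting ∂π_Y/∂q_Y = 0: 65 - 4q_Y - (q_A) = 0.
Apex's profit: π_A = (74 - Q)q_A - (3q_A + 2q_A²). Setting ∂π_A/∂q_A = 0: 71 - 6q_A - (q_Y) = 0.
So q_Y = (65 - q_A)/4 and q_A = (71 - q_Y)/6.
Substituting one into the other gives q_Y = 319/23 and q_A = 219/23.
Total output Q = 319/23 + 219/23 = 538/23.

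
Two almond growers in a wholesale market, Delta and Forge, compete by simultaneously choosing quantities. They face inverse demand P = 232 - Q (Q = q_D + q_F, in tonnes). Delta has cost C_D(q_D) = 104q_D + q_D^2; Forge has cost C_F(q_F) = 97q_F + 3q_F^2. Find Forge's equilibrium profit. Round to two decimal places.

706.53

Delta's profit: π_D = (232 - Q)q_D - (104q_D + q_D²). Setting ∂π_D/∂q_D = 0: 128 - 4q_D - (q_F) = 0.
Forge's profit: π_F = (232 - Q)q_F - (97q_F + 3q_F²). Setting ∂π_F/∂q_F = 0: 135 - 8q_F - (q_D) = 0.
Best responses: q_D = (128 - q_F)/4, q_F = (135 - q_D)/8.
Solving the pair: q_D = 889/31, q_F = 412/31.
Price P = 232 - 1301/31 = 190.0323.
Forge's profit: 190.0323·(412/31) - 97·(412/31) - 3(412/31)² = 706.5307.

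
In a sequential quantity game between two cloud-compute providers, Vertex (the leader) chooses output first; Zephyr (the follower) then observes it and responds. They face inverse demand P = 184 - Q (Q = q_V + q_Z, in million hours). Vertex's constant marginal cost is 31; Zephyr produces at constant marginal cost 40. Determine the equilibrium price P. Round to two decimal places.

71.50

Solve by backward induction. Given q_V, the follower Zephyr maximises π_Z = (184 - q_V - q_Z)q_Z - 40q_Z.
Setting the follower's marginal profit to zero, 144 - q_V - 2q_Z = 0, i.e. q_Z = (144 - q_V)/2.
Vertex substitutes q_Z(q_V) into its own profit: π_V = q_V(184 - q_V - (144 - q_V)/2) - 31q_V = (112 - (1/2)q_V)q_V - 31q_V.
The leader's first-order condition 81 - q_V = 0 yields q_V = 81.
Then q_Z = (144 - 81)/2 = 63/2.
Total output Q = 225/2, so price P = 184 - 225/2 = 143/2.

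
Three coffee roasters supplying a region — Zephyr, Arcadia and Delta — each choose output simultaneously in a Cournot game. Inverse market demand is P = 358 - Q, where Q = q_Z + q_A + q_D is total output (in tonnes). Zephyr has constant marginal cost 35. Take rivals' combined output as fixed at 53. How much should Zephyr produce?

135

With rivals' combined output fixed at 53, Zephyr's profit is π_Z = (358 - 53 - q_Z)q_Z - (35q_Z) = (305 - q_Z)q_Z - (35q_Z).
∂π_Z/∂q_Z = 270 - 2q_Z = 0, so q_Z = 135.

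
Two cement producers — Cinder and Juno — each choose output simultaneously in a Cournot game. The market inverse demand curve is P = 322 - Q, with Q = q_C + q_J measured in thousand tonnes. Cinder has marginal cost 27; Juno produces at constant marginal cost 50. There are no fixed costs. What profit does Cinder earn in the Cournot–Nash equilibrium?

Cinder's profit: π_C = (322 - Q)q_C - (27q_C). Setting ∂π_C/∂q_C = 0: 295 - 2q_C - (q_J) = 0.
Juno's profit: π_J = (322 - Q)q_J - (50q_J). Setting ∂π_J/∂q_J = 0: 272 - 2q_J - (q_C) = 0.
Rearranging gives the reaction functions q_C = (295 - q_J)/2 and q_J = (272 - q_C)/2.
Substituting one into the other gives q_C = 106 and q_J = 83.
Price P = 322 - 189 = 133.
Cinder's profit: (133 - 27)·106 = 11236.

11236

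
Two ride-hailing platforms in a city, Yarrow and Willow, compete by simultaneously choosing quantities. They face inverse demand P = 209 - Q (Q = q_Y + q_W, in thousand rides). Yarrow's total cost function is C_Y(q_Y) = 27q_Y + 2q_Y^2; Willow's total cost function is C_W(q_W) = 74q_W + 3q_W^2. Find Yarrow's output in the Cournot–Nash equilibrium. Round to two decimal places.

28.11

Yarrow's profit: π_Y = (209 - Q)q_Y - (27q_Y + 2q_Y²). Setting ∂π_Y/∂q_Y = 0: 182 - 6q_Y - (q_W) = 0.
Willow's first-order condition: 135 - 8q_W - (q_Y) = 0.
So q_Y = (182 - q_W)/6 and q_W = (135 - q_Y)/8.
Substituting one into the other gives q_Y = 1321/47 and q_W = 628/47.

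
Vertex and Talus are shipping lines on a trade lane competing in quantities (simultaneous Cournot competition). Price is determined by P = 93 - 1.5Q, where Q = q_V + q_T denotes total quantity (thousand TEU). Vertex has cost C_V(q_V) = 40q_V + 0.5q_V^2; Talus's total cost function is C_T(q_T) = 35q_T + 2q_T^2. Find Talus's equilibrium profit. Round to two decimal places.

122.76

Vertex's profit: π_V = (93 - 1.5Q)q_V - (40q_V + (1/2)q_V²). Setting ∂π_V/∂q_V = 0: 53 - 4q_V - (3/2)(q_T) = 0.
Talus's profit: π_T = (93 - 1.5Q)q_T - (35q_T + 2q_T²). Setting ∂π_T/∂q_T = 0: 58 - 7q_T - (3/2)(q_V) = 0.
So q_V = (53 - (3/2)q_T)/4 and q_T = (58 - (3/2)q_V)/7.
Substituting one into the other gives q_V = 1136/103 and q_T = 610/103.
Price P = 93 - (3/2)·(1746/103) = 67.5728.
Talus's profit: 67.5728·(610/103) - 35·(610/103) - 2(610/103)² = 122.7590.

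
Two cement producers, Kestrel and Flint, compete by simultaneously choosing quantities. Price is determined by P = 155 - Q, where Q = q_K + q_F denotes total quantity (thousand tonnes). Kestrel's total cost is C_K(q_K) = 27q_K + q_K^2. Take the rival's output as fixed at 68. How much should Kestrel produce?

15

With the rival's output fixed at 68, Kestrel's profit is π_K = (155 - 68 - q_K)q_K - (27q_K + q_K²) = (87 - q_K)q_K - (27q_K + q_K²).
∂π_K/∂q_K = 60 - 4q_K = 0, so q_K = 15.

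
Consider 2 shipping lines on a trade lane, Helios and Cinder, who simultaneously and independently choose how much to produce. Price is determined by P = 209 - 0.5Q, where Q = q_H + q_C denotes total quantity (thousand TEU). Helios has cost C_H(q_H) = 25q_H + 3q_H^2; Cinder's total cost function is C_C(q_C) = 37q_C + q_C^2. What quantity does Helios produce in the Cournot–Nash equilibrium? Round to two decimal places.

Helios's profit: π_H = (209 - 0.5Q)q_H - (25q_H + 3q_H²). Setting ∂π_H/∂q_H = 0: 184 - 7q_H - (1/2)(q_C) = 0.
Cinder's first-order condition: 172 - 3q_C - (1/2)(q_H) = 0.
So q_H = (184 - (1/2)q_C)/7 and q_C = (172 - (1/2)q_H)/3.
Solving the pair: q_H = 1864/83, q_C = 53.5904.

22.46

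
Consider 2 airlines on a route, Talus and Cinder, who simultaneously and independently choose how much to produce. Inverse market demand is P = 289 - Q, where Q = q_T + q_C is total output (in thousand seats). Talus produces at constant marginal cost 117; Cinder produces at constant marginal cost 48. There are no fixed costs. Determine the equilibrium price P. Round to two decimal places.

151.33

Talus's profit: π_T = (289 - Q)q_T - (117q_T). Setting ∂π_T/∂q_T = 0: 172 - 2q_T - (q_C) = 0.
Cinder's first-order condition: 241 - 2q_C - (q_T) = 0.
Best responses: q_T = (172 - q_C)/2, q_C = (241 - q_T)/2.
Substituting one into the other gives q_T = 103/3 and q_C = 310/3.
Total output Q = 413/3, so price P = 289 - 413/3 = 454/3.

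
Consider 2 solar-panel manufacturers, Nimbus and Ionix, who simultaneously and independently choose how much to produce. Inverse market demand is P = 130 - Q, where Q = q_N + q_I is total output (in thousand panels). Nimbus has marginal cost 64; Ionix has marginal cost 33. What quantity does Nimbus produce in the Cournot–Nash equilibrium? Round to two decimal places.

Nimbus's profit: π_N = (130 - Q)q_N - (64q_N). Setting ∂π_N/∂q_N = 0: 66 - 2q_N - (q_I) = 0.
Ionix's first-order condition: 97 - 2q_I - (q_N) = 0.
Rearranging gives the reaction functions q_N = (66 - q_I)/2 and q_I = (97 - q_N)/2.
Substituting one into the other gives q_N = 35/3 and q_I = 128/3.

11.67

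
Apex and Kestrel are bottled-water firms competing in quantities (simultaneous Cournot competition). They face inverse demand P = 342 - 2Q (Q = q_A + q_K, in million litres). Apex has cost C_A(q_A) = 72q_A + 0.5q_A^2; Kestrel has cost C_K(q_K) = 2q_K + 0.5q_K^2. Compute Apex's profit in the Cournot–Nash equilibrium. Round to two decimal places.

2544.78

Apex's profit: π_A = (342 - 2Q)q_A - (72q_A + (1/2)q_A²). Setting ∂π_A/∂q_A = 0: 270 - 5q_A - 2(q_K) = 0.
Kestrel's profit: π_K = (342 - 2Q)q_K - (2q_K + (1/2)q_K²). Setting ∂π_K/∂q_K = 0: 340 - 5q_K - 2(q_A) = 0.
Rearranging gives the reaction functions q_A = (270 - 2q_K)/5 and q_K = (340 - 2q_A)/5.
Solving the pair: q_A = 670/21, q_K = 1160/21.
Price P = 342 - 2·(610/7) = 1174/7.
Apex's profit: (1174/7)·(670/21) - 72·(670/21) - (1/2)(670/21)² = 2544.7846.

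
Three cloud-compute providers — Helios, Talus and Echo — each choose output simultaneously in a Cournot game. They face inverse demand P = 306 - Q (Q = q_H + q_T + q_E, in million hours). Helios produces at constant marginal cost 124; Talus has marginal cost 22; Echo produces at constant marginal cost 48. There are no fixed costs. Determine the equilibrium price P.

125

Helios's profit: π_H = (306 - Q)q_H - (124q_H). Setting ∂π_H/∂q_H = 0: 182 - 2q_H - (q_T + q_E) = 0.
Talus's profit: π_T = (306 - Q)q_T - (22q_T). Setting ∂π_T/∂q_T = 0: 284 - 2q_T - (q_H + q_E) = 0.
Echo's first-order condition: 258 - 2q_E - (q_H + q_T) = 0.
Adding the 3 first-order conditions: 724 − 4Q = 0, so Q = 181.
Back-substituting: q_H = (182 − 181) = 1, q_T = (284 − 181) = 103, q_E = (258 − 181) = 77.
Total output Q = 181, so price P = 306 - 181 = 125.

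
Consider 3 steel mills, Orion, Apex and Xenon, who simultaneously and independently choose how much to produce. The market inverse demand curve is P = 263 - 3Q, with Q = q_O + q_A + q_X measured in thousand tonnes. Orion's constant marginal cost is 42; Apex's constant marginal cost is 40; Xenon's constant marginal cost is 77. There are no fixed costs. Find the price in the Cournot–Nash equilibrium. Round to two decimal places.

Orion's profit: π_O = (263 - 3Q)q_O - (42q_O). Setting ∂π_O/∂q_O = 0: 221 - 6q_O - 3(q_A + q_X) = 0.
Apex's first-order condition: 223 - 6q_A - 3(q_O + q_X) = 0.
Xenon's profit: π_X = (263 - 3Q)q_X - (77q_X). Setting ∂π_X/∂q_X = 0: 186 - 6q_X - 3(q_O + q_A) = 0.
Summing all 3 equations gives 630 − 12Q = 0, hence Q = 105/2.
Back-substituting: q_O = (221 − 315/2)/3 = 127/6, q_A = (223 − 315/2)/3 = 131/6, q_X = (186 − 315/2)/3 = 19/2.
Total output Q = 105/2, so price P = 263 - 3·(105/2) = 211/2.

105.50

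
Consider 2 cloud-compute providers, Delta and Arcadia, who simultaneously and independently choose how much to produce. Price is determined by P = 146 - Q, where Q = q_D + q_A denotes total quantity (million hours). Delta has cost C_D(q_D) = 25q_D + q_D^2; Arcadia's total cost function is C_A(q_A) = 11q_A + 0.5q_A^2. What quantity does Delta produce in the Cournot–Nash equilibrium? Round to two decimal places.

20.73

Delta's profit: π_D = (146 - Q)q_D - (25q_D + q_D²). Setting ∂π_D/∂q_D = 0: 121 - 4q_D - (q_A) = 0.
Arcadia's first-order condition: 135 - 3q_A - (q_D) = 0.
So q_D = (121 - q_A)/4 and q_A = (135 - q_D)/3.
Substituting one into the other gives q_D = 228/11 and q_A = 419/11.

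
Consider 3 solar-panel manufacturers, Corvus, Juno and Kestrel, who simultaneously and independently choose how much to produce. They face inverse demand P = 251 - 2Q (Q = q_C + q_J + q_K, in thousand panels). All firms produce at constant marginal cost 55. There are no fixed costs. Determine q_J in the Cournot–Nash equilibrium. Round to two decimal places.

24.50

Each firm earns π_i = (251 - 2Q)q_i - 55q_i.
Setting ∂π_i/∂q_i = 0 with rivals' quantities fixed: 196 - 4q_i - 2·Σ_{j≠i} q_j = 0.
With identical firms every q_j equals q_i, so Σ_{j≠i} q_j = 2q_i and 196 = 8q_i, giving q_i = 49/2.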